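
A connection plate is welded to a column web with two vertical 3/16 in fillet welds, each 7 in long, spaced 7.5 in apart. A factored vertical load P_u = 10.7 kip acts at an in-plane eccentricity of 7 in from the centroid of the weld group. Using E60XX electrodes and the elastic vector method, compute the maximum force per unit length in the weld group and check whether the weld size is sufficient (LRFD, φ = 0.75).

f_max ≈ 2.14 kip/in; adequate

E60XX → F_EXX = 60 ksi.
Total weld length L_w = 14 in. Treat welds as unit-width lines.
Polar moment about centroid: J = 2[d³/12 + d(b/2)²] = 2[7³/12 + 7×3.75²] = 254 in³.
Direct shear f_v = P/L_w = 10.7 / 14 = 0.7643 kip/in (vertical).
Torsion M = P·e = 10.7 × 7 = 74.9 kip·in.
Critical point at (x, y) = (3.75, 3.5) from centroid. f_tx = M·y/J = 1.032 kip/in; f_ty = M·x/J = 1.106 kip/in.
Resultant f_max = √[f_tx² + (f_v + f_ty)²] = √[1.032² + (0.7643 + 1.106)²] = 2.136 kip/in.
Capacity per unit length: φr_n = 0.75 × 0.6 × 60 × (0.707 × 0.1875) = 3.579 kip/in.
2.136 ≤ 3.579 → adequate.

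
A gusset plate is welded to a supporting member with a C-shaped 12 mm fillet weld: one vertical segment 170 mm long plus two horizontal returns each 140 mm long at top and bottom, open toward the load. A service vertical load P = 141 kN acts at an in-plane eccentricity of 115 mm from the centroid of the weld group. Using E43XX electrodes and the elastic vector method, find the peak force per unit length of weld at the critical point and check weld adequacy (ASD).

E43XX → F_EXX = 430 MPa.
Total weld length L_w = 450 mm. Treat welds as unit-width lines.
Centroid: x̄ = 2×140×70 / 450 = 43.56 mm from the vertical weld.
Polar moment about centroid: J = I_x + I_y = [170³/12 + 2×140×85²] + [170×43.56² + 2(140³/12 + 140×26.44²)] = 3408000 mm³.
Direct shear f_v = P/L_w = 141×10³ / 450 = 313.3 N/mm (vertical).
Torsion M = P·e = 141×10³ × 115 = 16215000 N·mm.
Critical point at (x, y) = (96.44, 85) from centroid. f_tx = M·y/J = 404.4 N/mm; f_ty = M·x/J = 458.9 N/mm.
Resultant f_max = √[f_tx² + (f_v + f_ty)²] = √[404.4² + (313.3 + 458.9)²] = 871.7 N/mm.
Capacity per unit length: r_n/Ω = (1/2.0) × 0.6 × 430 × (0.707 × 12) = 1094 N/mm.
871.7 ≤ 1094 → adequate.

f_max ≈ 872 N/mm; adequate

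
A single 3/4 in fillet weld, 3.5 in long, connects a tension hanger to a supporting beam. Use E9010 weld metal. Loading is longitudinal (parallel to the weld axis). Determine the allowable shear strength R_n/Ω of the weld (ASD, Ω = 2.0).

E90XX → F_EXX = 90 ksi.
Effective throat t_e = 0.707 × 0.75 = 0.5302 in.
Total length L = 3.5 in; A_we = 0.5302 × 3.5 = 1.856 in².
F_nw = 0.6 F_EXX = 0.6 × 90 = 54 ksi.
R_n = 54 × 1.856 = 100.2 kip; R_n/Ω = 100.2/2.0 = 50.11 kip.

R_n/Ω ≈ 50.1 kip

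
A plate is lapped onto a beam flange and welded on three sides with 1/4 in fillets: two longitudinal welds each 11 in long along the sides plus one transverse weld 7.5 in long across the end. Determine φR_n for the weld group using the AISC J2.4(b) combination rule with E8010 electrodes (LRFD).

E80XX → F_EXX = 80 ksi.
t_e = 0.707 × 0.25 = 0.1767 in.
R_nwl = 0.6 × 80 × 0.1767 × 22 = 186.6 kip (longitudinal, 2 welds).
R_nwt = 0.6 × 80 × 0.1767 × 7.5 = 63.63 kip (transverse, base value).
(i) R_nwl + R_nwt = 250.3 kip; (ii) 0.85 R_nwl + 1.5 R_nwt = 254.1 kip.
R_n = max = 254.1 kip [governs: (ii)]; φR_n = 190.6 kip.

φR_n ≈ 191 kip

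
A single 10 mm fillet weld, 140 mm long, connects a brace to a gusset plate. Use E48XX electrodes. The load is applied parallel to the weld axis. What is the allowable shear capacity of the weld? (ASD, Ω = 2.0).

R_n/Ω ≈ 143 kN

E48XX → F_EXX = 480 MPa.
Effective throat t_e = 0.707 × 10 = 7.07 mm.
Total length L = 140 mm; A_we = 7.07 × 140 = 989.8 mm².
F_nw = 0.6 F_EXX = 0.6 × 480 = 288 MPa.
R_n = 288 × 989.8 × 10⁻³ = 285.1 kN; R_n/Ω = 285.1/2.0 = 142.5 kN.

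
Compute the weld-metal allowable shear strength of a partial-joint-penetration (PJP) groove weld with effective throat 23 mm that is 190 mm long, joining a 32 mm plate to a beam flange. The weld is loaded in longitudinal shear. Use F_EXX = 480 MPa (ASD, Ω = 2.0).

R_n/Ω ≈ 629 kN

Effective throat (given) t_e = 23 mm.
A_we = 23 × 190 = 4370 mm².
F_nw = 0.6 F_EXX = 288 MPa.
R_n/Ω = (288 × 4370) / 2.0 × 10⁻³ = 629.3 kN.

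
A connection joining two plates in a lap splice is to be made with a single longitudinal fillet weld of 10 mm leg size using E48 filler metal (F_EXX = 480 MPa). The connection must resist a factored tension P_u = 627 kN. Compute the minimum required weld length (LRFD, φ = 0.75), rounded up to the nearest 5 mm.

L = 415 mm

Throat t_e = 0.707 × 10 = 7.07 mm.
φr_n = 0.75 × 0.6 × 480 × 7.07 × 10⁻³ = 1.527 kN/mm.
L_req = P_u / φr_n = 627 / 1.527 = 410.6 mm total.
Round up → use L = 415 mm.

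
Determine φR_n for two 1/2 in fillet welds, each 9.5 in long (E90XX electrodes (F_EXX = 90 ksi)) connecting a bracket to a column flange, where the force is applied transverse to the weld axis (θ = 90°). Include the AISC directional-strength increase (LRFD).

t_e = 0.707 × 0.5 = 0.3535 in; A_we = 0.3535 × 19 = 6.716 in².
Directional factor: 1.0 + 0.5 sin^1.5(90°) = 1.5.
F_nw = 0.6 × 90 × 1.5 = 81 ksi.
φR_n = 0.75 × 81 × 6.716 = 408 kips.

φR_n ≈ 408 kips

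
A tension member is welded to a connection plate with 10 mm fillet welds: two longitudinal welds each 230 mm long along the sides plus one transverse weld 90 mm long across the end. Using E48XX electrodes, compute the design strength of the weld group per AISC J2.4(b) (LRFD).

E48XX → F_EXX = 480 MPa.
t_e = 0.707 × 10 = 7.07 mm.
R_nwl = 0.6 × 480 × 7.07 × 460 × 10⁻³ = 936.6 kN (longitudinal, 2 welds).
R_nwt = 0.6 × 480 × 7.07 × 90 × 10⁻³ = 183.3 kN (transverse, base value).
(i) R_nwl + R_nwt = 1120 kN; (ii) 0.85 R_nwl + 1.5 R_nwt = 1071 kN.
R_n = max = 1120 kN [governs: (i)]; φR_n = 839.9 kN.

φR_n ≈ 840 kN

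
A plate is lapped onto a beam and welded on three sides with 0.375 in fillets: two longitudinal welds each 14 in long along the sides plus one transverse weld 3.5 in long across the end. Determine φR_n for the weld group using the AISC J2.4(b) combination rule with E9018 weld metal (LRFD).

E90XX → F_EXX = 90 ksi.
t_e = 0.707 × 0.375 = 0.2651 in.
R_nwl = 0.6 × 90 × 0.2651 × 28 = 400.9 kip (longitudinal, 2 welds).
R_nwt = 0.6 × 90 × 0.2651 × 3.5 = 50.11 kip (transverse, base value).
(i) R_nwl + R_nwt = 451 kip; (ii) 0.85 R_nwl + 1.5 R_nwt = 415.9 kip.
R_n = max = 451 kip [governs: (i)]; φR_n = 338.2 kip.

φR_n ≈ 338 kip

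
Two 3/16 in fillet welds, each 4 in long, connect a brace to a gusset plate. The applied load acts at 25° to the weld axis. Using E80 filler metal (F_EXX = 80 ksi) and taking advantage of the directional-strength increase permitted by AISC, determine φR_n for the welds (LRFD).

t_e = 0.707 × 0.1875 = 0.1326 in; A_we = 0.1326 × 8 = 1.06 in².
Directional factor: 1.0 + 0.5 sin^1.5(25°) = 1.137.
F_nw = 0.6 × 80 × 1.137 = 54.59 ksi.
φR_n = 0.75 × 54.59 × 1.06 = 43.42 kip.

φR_n ≈ 43.4 kip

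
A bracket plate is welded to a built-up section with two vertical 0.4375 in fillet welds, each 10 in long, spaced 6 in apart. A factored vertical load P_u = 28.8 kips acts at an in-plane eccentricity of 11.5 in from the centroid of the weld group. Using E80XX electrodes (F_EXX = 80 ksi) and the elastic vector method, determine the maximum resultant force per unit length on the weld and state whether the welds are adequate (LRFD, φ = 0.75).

f_max ≈ 6.43 kip/in; adequate

Total weld length L_w = 20 in. Treat welds as unit-width lines.
Polar moment about centroid: J = 2[d³/12 + d(b/2)²] = 2[10³/12 + 10×3²] = 346.7 in³.
Direct shear f_v = P/L_w = 28.8 / 20 = 1.44 kip/in (vertical).
Torsion M = P·e = 28.8 × 11.5 = 331.2 kip·in.
Critical point at (x, y) = (3, 5) from centroid. f_tx = M·y/J = 4.777 kip/in; f_ty = M·x/J = 2.866 kip/in.
Resultant f_max = √[f_tx² + (f_v + f_ty)²] = √[4.777² + (1.44 + 2.866)²] = 6.431 kip/in.
Capacity per unit length: φr_n = 0.75 × 0.6 × 80 × (0.707 × 0.4375) = 11.14 kip/in.
6.431 ≤ 11.14 → adequate.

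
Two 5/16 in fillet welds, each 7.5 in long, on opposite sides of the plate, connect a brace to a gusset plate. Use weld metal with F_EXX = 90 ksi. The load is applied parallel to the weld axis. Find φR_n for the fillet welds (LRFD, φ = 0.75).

Effective throat t_e = 0.707 × 0.3125 = 0.2209 in.
Total length L = 15 in; A_we = 0.2209 × 15 = 3.314 in².
F_nw = 0.6 F_EXX = 0.6 × 90 = 54 ksi.
φR_n = 0.75 × 54 × 3.314 = 134.2 kips.

φR_n ≈ 134 kips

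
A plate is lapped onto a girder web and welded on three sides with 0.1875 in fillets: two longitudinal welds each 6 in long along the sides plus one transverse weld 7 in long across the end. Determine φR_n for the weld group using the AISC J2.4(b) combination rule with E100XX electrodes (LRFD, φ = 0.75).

φR_n ≈ 123 kip

E100XX → F_EXX = 100 ksi.
t_e = 0.707 × 0.1875 = 0.1326 in.
R_nwl = 0.6 × 100 × 0.1326 × 12 = 95.45 kip (longitudinal, 2 welds).
R_nwt = 0.6 × 100 × 0.1326 × 7 = 55.68 kip (transverse, base value).
(i) R_nwl + R_nwt = 151.1 kip; (ii) 0.85 R_nwl + 1.5 R_nwt = 164.6 kip.
R_n = max = 164.6 kip [governs: (ii)]; φR_n = 123.5 kip.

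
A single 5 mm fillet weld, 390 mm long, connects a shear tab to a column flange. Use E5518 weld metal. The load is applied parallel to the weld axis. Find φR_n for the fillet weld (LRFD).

φR_n ≈ 341 kN

E55XX → F_EXX = 550 MPa.
Effective throat t_e = 0.707 × 5 = 3.535 mm.
Total length L = 390 mm; A_we = 3.535 × 390 = 1379 mm².
F_nw = 0.6 F_EXX = 0.6 × 550 = 330 MPa.
φR_n = 0.75 × 330 × 1379 × 10⁻³ = 341.2 kN.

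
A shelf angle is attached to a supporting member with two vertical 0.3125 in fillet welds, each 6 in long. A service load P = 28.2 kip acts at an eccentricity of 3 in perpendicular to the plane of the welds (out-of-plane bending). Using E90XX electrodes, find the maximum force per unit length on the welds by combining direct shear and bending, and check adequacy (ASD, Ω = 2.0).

f_max ≈ 7.43 kip/in; NOT adequate

E90XX → F_EXX = 90 ksi.
L_w = 2 × 6 = 12 in; section modulus (unit throat) S = 2 × L²/6 = 12 in².
Direct shear f_v = P/L_w = 28.2/12 = 2.35 kip/in.
Moment M = P × e = 28.2 × 3 = 84.6 kip·in; bending f_b = M/S = 7.05 kip/in.
f_max = √(f_v² + f_b²) = √(2.35² + 7.05²) = 7.431 kip/in.
r_n/Ω = (1/2.0) × 0.6 × 90 × (0.707 × 0.3125) = 5.965 kip/in → NOT adequate.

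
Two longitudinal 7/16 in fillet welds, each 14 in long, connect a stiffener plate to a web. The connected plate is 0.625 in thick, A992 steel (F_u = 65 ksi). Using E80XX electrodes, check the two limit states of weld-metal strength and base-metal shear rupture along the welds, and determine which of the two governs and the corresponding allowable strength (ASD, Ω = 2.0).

R_n/Ω ≈ 208 kips (weld metal governs)

E80XX → F_EXX = 80 ksi.
t_e = 0.707 × 0.4375 = 0.3093 in; L = 28 in.
Weld metal: R_n/Ω = (1/2.0) × 0.6 × 80 × 0.3093 × 28 = 207.9 kips.
Base metal (shear rupture): R_n/Ω = (1/2.0) × 0.6 × 65 × 0.625 × 28 = 341.2 kips.
Governing: weld metal.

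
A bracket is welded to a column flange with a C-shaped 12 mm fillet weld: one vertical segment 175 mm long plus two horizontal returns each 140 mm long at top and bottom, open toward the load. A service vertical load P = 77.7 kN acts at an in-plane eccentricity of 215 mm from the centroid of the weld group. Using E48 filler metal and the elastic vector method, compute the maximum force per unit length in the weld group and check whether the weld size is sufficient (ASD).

f_max ≈ 746 N/mm; adequate

E48XX → F_EXX = 480 MPa.
Total weld length L_w = 455 mm. Treat welds as unit-width lines.
Centroid: x̄ = 2×140×70 / 455 = 43.08 mm from the vertical weld.
Polar moment about centroid: J = I_x + I_y = [175³/12 + 2×140×87.5²] + [175×43.08² + 2(140³/12 + 140×26.92²)] = 3575000 mm³.
Direct shear f_v = P/L_w = 77.7×10³ / 455 = 170.8 N/mm (vertical).
Torsion M = P·e = 77.7×10³ × 215 = 16706000 N·mm.
Critical point at (x, y) = (96.92, 87.5) from centroid. f_tx = M·y/J = 408.8 N/mm; f_ty = M·x/J = 452.9 N/mm.
Resultant f_max = √[f_tx² + (f_v + f_ty)²] = √[408.8² + (170.8 + 452.9)²] = 745.7 N/mm.
Capacity per unit length: r_n/Ω = (1/2.0) × 0.6 × 480 × (0.707 × 12) = 1222 N/mm.
745.7 ≤ 1222 → adequate.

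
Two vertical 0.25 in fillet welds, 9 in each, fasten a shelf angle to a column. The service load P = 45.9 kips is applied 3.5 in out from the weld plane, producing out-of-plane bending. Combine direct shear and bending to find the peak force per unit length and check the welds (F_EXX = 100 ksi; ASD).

L_w = 2 × 9 = 18 in; section modulus (unit throat) S = 2 × L²/6 = 27 in².
Direct shear f_v = P/L_w = 45.9/18 = 2.55 kip/in.
Moment M = P × e = 45.9 × 3.5 = 160.65 kip·in; bending f_b = M/S = 5.95 kip/in.
f_max = √(f_v² + f_b²) = √(2.55² + 5.95²) = 6.473 kip/in.
r_n/Ω = (1/2.0) × 0.6 × 100 × (0.707 × 0.25) = 5.302 kip/in → NOT adequate.

f_max ≈ 6.47 kip/in; NOT adequate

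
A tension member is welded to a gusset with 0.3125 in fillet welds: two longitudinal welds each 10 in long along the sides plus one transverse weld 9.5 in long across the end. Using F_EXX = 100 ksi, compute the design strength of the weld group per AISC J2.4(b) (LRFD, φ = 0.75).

φR_n ≈ 311 kip

t_e = 0.707 × 0.3125 = 0.2209 in.
R_nwl = 0.6 × 100 × 0.2209 × 20 = 265.1 kip (longitudinal, 2 welds).
R_nwt = 0.6 × 100 × 0.2209 × 9.5 = 125.9 kip (transverse, base value).
(i) R_nwl + R_nwt = 391.1 kip; (ii) 0.85 R_nwl + 1.5 R_nwt = 414.3 kip.
R_n = max = 414.3 kip [governs: (ii)]; φR_n = 310.7 kip.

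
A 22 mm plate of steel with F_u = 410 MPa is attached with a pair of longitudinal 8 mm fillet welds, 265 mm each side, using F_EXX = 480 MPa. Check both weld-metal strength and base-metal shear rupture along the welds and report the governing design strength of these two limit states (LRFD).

φR_n ≈ 647 kN (weld metal governs)

t_e = 0.707 × 8 = 5.656 mm; L = 530 mm.
Weld metal: φR_n = 0.75 × 0.6 × 480 × 5.656 × 530 × 10⁻³ = 647.5 kN.
Base metal (shear rupture): φR_n = 0.75 × 0.6 × 410 × 22 × 530 × 10⁻³ = 2151 kN.
Governing: weld metal.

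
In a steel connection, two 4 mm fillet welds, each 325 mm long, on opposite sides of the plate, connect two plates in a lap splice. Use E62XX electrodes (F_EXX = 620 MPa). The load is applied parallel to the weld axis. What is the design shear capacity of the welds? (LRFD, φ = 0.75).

φR_n ≈ 513 kN

Effective throat t_e = 0.707 × 4 = 2.828 mm.
Total length L = 650 mm; A_we = 2.828 × 650 = 1838 mm².
F_nw = 0.6 F_EXX = 0.6 × 620 = 372 MPa.
φR_n = 0.75 × 372 × 1838 × 10⁻³ = 512.9 kN.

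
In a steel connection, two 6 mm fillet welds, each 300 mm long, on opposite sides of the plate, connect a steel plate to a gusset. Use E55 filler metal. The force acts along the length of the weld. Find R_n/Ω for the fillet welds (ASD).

R_n/Ω ≈ 420 kN

E55XX → F_EXX = 550 MPa.
Effective throat t_e = 0.707 × 6 = 4.242 mm.
Total length L = 600 mm; A_we = 4.242 × 600 = 2545 mm².
F_nw = 0.6 F_EXX = 0.6 × 550 = 330 MPa.
R_n = 330 × 2545 × 10⁻³ = 839.9 kN; R_n/Ω = 839.9/2.0 = 420 kN.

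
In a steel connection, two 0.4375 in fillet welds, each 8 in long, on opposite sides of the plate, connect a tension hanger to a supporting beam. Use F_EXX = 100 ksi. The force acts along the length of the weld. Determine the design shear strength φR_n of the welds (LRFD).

Effective throat t_e = 0.707 × 0.4375 = 0.3093 in.
Total length L = 16 in; A_we = 0.3093 × 16 = 4.949 in².
F_nw = 0.6 F_EXX = 0.6 × 100 = 60 ksi.
φR_n = 0.75 × 60 × 4.949 = 222.7 kips.

φR_n ≈ 223 kips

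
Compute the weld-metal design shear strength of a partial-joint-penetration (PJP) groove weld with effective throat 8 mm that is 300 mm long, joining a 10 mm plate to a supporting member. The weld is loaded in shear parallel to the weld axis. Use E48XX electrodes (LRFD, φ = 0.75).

φR_n ≈ 518 kN

E48XX → F_EXX = 480 MPa.
Effective throat (given) t_e = 8 mm.
A_we = 8 × 300 = 2400 mm².
F_nw = 0.6 F_EXX = 288 MPa.
φR_n = 0.75 × 288 × 2400 × 10⁻³ = 518.4 kN.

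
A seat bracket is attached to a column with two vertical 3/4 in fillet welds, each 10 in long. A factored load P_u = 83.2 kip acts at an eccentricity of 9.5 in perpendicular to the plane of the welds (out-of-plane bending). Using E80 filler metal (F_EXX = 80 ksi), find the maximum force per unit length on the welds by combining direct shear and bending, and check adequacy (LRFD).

L_w = 2 × 10 = 20 in; section modulus (unit throat) S = 2 × L²/6 = 33.33 in².
Direct shear f_v = P/L_w = 83.2/20 = 4.16 kip/in.
Moment M = P × e = 83.2 × 9.5 = 790.4 kip·in; bending f_b = M/S = 23.71 kip/in.
f_max = √(f_v² + f_b²) = √(4.16² + 23.71²) = 24.07 kip/in.
φr_n = 0.75 × 0.6 × 80 × (0.707 × 0.75) = 19.09 kip/in → NOT adequate.

f_max ≈ 24.1 kip/in; NOT adequate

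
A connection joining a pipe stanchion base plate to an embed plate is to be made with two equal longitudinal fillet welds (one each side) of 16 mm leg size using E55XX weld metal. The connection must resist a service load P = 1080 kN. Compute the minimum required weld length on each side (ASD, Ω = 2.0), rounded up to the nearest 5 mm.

L = 290 mm on each side

E55XX → F_EXX = 550 MPa.
Throat t_e = 0.707 × 16 = 11.31 mm.
r_n/Ω = (0.6 × 550 × 11.31) / 2.0 = 1866 N/mm = 1.866 kN/mm.
L_req = P / (r_n/Ω) = 1080 / 1.866 = 578.6 mm total.
Per side: 578.6 / 2 = 289.3 mm.
Round up → use L = 290 mm on each side.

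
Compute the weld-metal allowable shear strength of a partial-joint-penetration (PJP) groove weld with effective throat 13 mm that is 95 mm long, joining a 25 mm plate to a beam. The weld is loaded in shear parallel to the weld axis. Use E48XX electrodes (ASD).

R_n/Ω ≈ 178 kN

E48XX → F_EXX = 480 MPa.
Effective throat (given) t_e = 13 mm.
A_we = 13 × 95 = 1235 mm².
F_nw = 0.6 F_EXX = 288 MPa.
R_n/Ω = (288 × 1235) / 2.0 × 10⁻³ = 177.8 kN.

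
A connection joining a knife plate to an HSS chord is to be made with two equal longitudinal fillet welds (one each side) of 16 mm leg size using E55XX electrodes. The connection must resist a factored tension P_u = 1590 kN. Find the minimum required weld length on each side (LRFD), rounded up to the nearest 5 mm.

L = 285 mm on each side

E55XX → F_EXX = 550 MPa.
Throat t_e = 0.707 × 16 = 11.31 mm.
φr_n = 0.75 × 0.6 × 550 × 11.31 × 10⁻³ = 2.8 kN/mm.
L_req = P_u / φr_n = 1590 / 2.8 = 567.9 mm total.
Per side: 567.9 / 2 = 284 mm.
Round up → use L = 285 mm on each side.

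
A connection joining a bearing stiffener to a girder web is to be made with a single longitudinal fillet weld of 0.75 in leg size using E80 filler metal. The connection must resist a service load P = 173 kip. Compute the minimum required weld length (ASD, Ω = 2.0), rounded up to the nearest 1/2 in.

L = 14 in

E80XX → F_EXX = 80 ksi.
Throat t_e = 0.707 × 0.75 = 0.5302 in.
r_n/Ω = (0.6 × 80 × 0.5302) / 2.0 = 12.73 kip/in.
L_req = P / (r_n/Ω) = 173 / 12.73 = 13.59 in total.
Round up → use L = 14 in.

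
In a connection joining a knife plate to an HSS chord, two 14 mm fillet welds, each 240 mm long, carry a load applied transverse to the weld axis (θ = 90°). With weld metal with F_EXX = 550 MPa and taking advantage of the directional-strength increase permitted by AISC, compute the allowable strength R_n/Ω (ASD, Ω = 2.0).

R_n/Ω ≈ 1180 kN

t_e = 0.707 × 14 = 9.898 mm; A_we = 9.898 × 480 = 4751 mm².
Directional factor: 1.0 + 0.5 sin^1.5(90°) = 1.5.
F_nw = 0.6 × 550 × 1.5 = 495 MPa.
R_n/Ω = (495 × 4751) / 2.0 × 10⁻³ = 1176 kN.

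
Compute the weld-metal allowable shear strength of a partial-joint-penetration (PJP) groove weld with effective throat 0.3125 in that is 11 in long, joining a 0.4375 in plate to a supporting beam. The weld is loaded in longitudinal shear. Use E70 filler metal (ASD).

R_n/Ω ≈ 72.2 kip

E70XX → F_EXX = 70 ksi.
Effective throat (given) t_e = 0.3125 in.
A_we = 0.3125 × 11 = 3.438 in².
F_nw = 0.6 F_EXX = 42 ksi.
R_n/Ω = (42 × 3.438) / 2.0 = 72.19 kip.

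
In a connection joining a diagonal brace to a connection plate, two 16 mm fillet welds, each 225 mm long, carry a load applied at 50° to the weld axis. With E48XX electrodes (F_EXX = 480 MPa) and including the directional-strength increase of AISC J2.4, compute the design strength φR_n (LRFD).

φR_n ≈ 1470 kN

t_e = 0.707 × 16 = 11.31 mm; A_we = 11.31 × 450 = 5090 mm².
Directional factor: 1.0 + 0.5 sin^1.5(50°) = 1.335.
F_nw = 0.6 × 480 × 1.335 = 384.5 MPa.
φR_n = 0.75 × 384.5 × 5090 × 10⁻³ = 1468 kN.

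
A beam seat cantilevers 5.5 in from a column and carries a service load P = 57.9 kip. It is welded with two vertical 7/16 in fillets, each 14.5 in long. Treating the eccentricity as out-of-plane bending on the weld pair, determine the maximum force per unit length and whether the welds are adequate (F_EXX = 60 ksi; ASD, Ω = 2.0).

L_w = 2 × 14.5 = 29 in; section modulus (unit throat) S = 2 × L²/6 = 70.08 in².
Direct shear f_v = P/L_w = 57.9/29 = 1.997 kip/in.
Moment M = P × e = 57.9 × 5.5 = 318.45 kip·in; bending f_b = M/S = 4.544 kip/in.
f_max = √(f_v² + f_b²) = √(1.997² + 4.544²) = 4.963 kip/in.
r_n/Ω = (1/2.0) × 0.6 × 60 × (0.707 × 0.4375) = 5.568 kip/in → adequate.

f_max ≈ 4.96 kip/in; adequate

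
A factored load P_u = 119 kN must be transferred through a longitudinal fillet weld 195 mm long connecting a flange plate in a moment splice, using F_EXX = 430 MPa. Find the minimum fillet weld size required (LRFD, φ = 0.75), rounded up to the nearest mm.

w = 5 mm

Total weld length L = 195 mm.
Required throat t_e = P_u / (φ × 0.6 F_EXX × L) = 119 / (0.75 × 0.6 × 430 × 195 × 10⁻³) = 3.154 mm.
Required leg w = t_e / 0.707 = 4.461 mm → use 5 mm.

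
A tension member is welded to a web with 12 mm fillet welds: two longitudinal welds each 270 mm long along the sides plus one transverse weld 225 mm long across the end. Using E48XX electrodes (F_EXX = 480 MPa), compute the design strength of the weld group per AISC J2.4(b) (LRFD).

φR_n ≈ 1460 kN

t_e = 0.707 × 12 = 8.484 mm.
R_nwl = 0.6 × 480 × 8.484 × 540 × 10⁻³ = 1319 kN (longitudinal, 2 welds).
R_nwt = 0.6 × 480 × 8.484 × 225 × 10⁻³ = 549.8 kN (transverse, base value).
(i) R_nwl + R_nwt = 1869 kN; (ii) 0.85 R_nwl + 1.5 R_nwt = 1946 kN.
R_n = max = 1946 kN [governs: (ii)]; φR_n = 1460 kN.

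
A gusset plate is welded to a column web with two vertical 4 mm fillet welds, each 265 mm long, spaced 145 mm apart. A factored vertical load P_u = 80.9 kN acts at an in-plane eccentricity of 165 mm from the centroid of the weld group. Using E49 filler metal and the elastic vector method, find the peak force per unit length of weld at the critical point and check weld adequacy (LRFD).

E49XX → F_EXX = 490 MPa.
Total weld length L_w = 530 mm. Treat welds as unit-width lines.
Polar moment about centroid: J = 2[d³/12 + d(b/2)²] = 2[265³/12 + 265×72.5²] = 5887000 mm³.
Direct shear f_v = P/L_w = 80.9×10³ / 530 = 152.6 N/mm (vertical).
Torsion M = P·e = 80.9×10³ × 165 = 13348000 N·mm.
Critical point at (x, y) = (72.5, 132.5) from centroid. f_tx = M·y/J = 300.4 N/mm; f_ty = M·x/J = 164.4 N/mm.
Resultant f_max = √[f_tx² + (f_v + f_ty)²] = √[300.4² + (152.6 + 164.4)²] = 436.8 N/mm.
Capacity per unit length: φr_n = 0.75 × 0.6 × 490 × (0.707 × 4) = 623.6 N/mm.
436.8 ≤ 623.6 → adequate.

f_max ≈ 437 N/mm; adequate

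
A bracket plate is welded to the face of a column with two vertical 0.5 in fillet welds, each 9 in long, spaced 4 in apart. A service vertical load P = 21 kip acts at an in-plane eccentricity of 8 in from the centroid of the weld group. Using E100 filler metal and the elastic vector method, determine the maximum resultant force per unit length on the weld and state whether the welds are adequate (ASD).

f_max ≈ 4.87 kip/in; adequate

E100XX → F_EXX = 100 ksi.
Total weld length L_w = 18 in. Treat welds as unit-width lines.
Polar moment about centroid: J = 2[d³/12 + d(b/2)²] = 2[9³/12 + 9×2²] = 193.5 in³.
Direct shear f_v = P/L_w = 21 / 18 = 1.167 kip/in (vertical).
Torsion M = P·e = 21 × 8 = 168 kip·in.
Critical point at (x, y) = (2, 4.5) from centroid. f_tx = M·y/J = 3.907 kip/in; f_ty = M·x/J = 1.736 kip/in.
Resultant f_max = √[f_tx² + (f_v + f_ty)²] = √[3.907² + (1.167 + 1.736)²] = 4.867 kip/in.
Capacity per unit length: r_n/Ω = (1/2.0) × 0.6 × 100 × (0.707 × 0.5) = 10.6 kip/in.
4.867 ≤ 10.6 → adequate.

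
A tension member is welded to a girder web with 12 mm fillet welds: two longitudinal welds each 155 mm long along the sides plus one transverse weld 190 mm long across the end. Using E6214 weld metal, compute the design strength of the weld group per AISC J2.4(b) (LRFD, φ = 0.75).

E62XX → F_EXX = 620 MPa.
t_e = 0.707 × 12 = 8.484 mm.
R_nwl = 0.6 × 620 × 8.484 × 310 × 10⁻³ = 978.4 kN (longitudinal, 2 welds).
R_nwt = 0.6 × 620 × 8.484 × 190 × 10⁻³ = 599.6 kN (transverse, base value).
(i) R_nwl + R_nwt = 1578 kN; (ii) 0.85 R_nwl + 1.5 R_nwt = 1731 kN.
R_n = max = 1731 kN [governs: (ii)]; φR_n = 1298 kN.

φR_n ≈ 1300 kN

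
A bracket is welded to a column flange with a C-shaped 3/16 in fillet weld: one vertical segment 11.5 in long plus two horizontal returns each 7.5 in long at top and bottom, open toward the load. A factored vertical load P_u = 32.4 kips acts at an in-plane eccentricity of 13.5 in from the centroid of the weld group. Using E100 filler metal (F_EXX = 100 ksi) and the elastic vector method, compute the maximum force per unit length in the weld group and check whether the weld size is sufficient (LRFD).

Total weld length L_w = 26.5 in. Treat welds as unit-width lines.
Centroid: x̄ = 2×7.5×3.75 / 26.5 = 2.123 in from the vertical weld.
Polar moment about centroid: J = I_x + I_y = [11.5³/12 + 2×7.5×5.75²] + [11.5×2.123² + 2(7.5³/12 + 7.5×1.627²)] = 784.5 in³.
Direct shear f_v = P/L_w = 32.4 / 26.5 = 1.223 kip/in (vertical).
Torsion M = P·e = 32.4 × 13.5 = 437.4 kip·in.
Critical point at (x, y) = (5.377, 5.75) from centroid. f_tx = M·y/J = 3.206 kip/in; f_ty = M·x/J = 2.998 kip/in.
Resultant f_max = √[f_tx² + (f_v + f_ty)²] = √[3.206² + (1.223 + 2.998)²] = 5.3 kip/in.
Capacity per unit length: φr_n = 0.75 × 0.6 × 100 × (0.707 × 0.1875) = 5.965 kip/in.
5.3 ≤ 5.965 → adequate.

f_max ≈ 5.3 kip/in; adequate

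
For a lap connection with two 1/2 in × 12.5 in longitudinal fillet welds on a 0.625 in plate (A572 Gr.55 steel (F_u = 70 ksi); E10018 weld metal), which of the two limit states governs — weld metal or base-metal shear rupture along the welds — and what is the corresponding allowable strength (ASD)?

R_n/Ω ≈ 265 kip (weld metal governs)

E100XX → F_EXX = 100 ksi.
t_e = 0.707 × 0.5 = 0.3535 in; L = 25 in.
Weld metal: R_n/Ω = (1/2.0) × 0.6 × 100 × 0.3535 × 25 = 265.1 kip.
Base metal (shear rupture): R_n/Ω = (1/2.0) × 0.6 × 70 × 0.625 × 25 = 328.1 kip.
Governing: weld metal.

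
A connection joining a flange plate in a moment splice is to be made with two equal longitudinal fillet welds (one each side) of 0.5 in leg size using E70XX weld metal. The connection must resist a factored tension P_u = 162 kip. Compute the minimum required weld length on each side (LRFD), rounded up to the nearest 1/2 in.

L = 7.5 in on each side

E70XX → F_EXX = 70 ksi.
Throat t_e = 0.707 × 0.5 = 0.3535 in.
φr_n = 0.75 × 0.6 × 70 × 0.3535 = 11.14 kip/in.
L_req = P_u / φr_n = 162 / 11.14 = 14.55 in total.
Per side: 14.55 / 2 = 7.274 in.
Round up → use L = 7.5 in on each side.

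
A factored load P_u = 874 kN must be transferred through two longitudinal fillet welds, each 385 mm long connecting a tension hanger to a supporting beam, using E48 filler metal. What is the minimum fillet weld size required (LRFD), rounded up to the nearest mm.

w = 8 mm

E48XX → F_EXX = 480 MPa.
Total weld length L = 770 mm.
Required throat t_e = P_u / (φ × 0.6 F_EXX × L) = 874 / (0.75 × 0.6 × 480 × 770 × 10⁻³) = 5.255 mm.
Required leg w = t_e / 0.707 = 7.433 mm → use 8 mm.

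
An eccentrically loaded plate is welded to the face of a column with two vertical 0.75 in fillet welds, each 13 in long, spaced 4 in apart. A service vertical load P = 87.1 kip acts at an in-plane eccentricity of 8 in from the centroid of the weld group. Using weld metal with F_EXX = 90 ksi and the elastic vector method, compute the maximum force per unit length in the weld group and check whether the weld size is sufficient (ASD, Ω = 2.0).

Total weld length L_w = 26 in. Treat welds as unit-width lines.
Polar moment about centroid: J = 2[d³/12 + d(b/2)²] = 2[13³/12 + 13×2²] = 470.2 in³.
Direct shear f_v = P/L_w = 87.1 / 26 = 3.35 kip/in (vertical).
Torsion M = P·e = 87.1 × 8 = 696.8 kip·in.
Critical point at (x, y) = (2, 6.5) from centroid. f_tx = M·y/J = 9.633 kip/in; f_ty = M·x/J = 2.964 kip/in.
Resultant f_max = √[f_tx² + (f_v + f_ty)²] = √[9.633² + (3.35 + 2.964)²] = 11.52 kip/in.
Capacity per unit length: r_n/Ω = (1/2.0) × 0.6 × 90 × (0.707 × 0.75) = 14.32 kip/in.
11.52 ≤ 14.32 → adequate.

f_max ≈ 11.5 kip/in; adequate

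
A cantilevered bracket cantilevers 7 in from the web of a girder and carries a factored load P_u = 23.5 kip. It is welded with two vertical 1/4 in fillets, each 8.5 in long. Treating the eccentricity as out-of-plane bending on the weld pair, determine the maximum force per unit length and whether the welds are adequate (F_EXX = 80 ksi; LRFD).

f_max ≈ 6.97 kip/in; NOT adequate

L_w = 2 × 8.5 = 17 in; section modulus (unit throat) S = 2 × L²/6 = 24.08 in².
Direct shear f_v = P/L_w = 23.5/17 = 1.382 kip/in.
Moment M = P × e = 23.5 × 7 = 164.5 kip·in; bending f_b = M/S = 6.83 kip/in.
f_max = √(f_v² + f_b²) = √(1.382² + 6.83²) = 6.969 kip/in.
φr_n = 0.75 × 0.6 × 80 × (0.707 × 0.25) = 6.363 kip/in → NOT adequate.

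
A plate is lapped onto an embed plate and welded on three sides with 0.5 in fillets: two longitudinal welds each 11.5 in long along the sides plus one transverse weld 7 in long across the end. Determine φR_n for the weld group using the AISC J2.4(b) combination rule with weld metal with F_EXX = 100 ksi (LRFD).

φR_n ≈ 478 kips

t_e = 0.707 × 0.5 = 0.3535 in.
R_nwl = 0.6 × 100 × 0.3535 × 23 = 487.8 kips (longitudinal, 2 welds).
R_nwt = 0.6 × 100 × 0.3535 × 7 = 148.5 kips (transverse, base value).
(i) R_nwl + R_nwt = 636.3 kips; (ii) 0.85 R_nwl + 1.5 R_nwt = 637.4 kips.
R_n = max = 637.4 kips [governs: (ii)]; φR_n = 478 kips.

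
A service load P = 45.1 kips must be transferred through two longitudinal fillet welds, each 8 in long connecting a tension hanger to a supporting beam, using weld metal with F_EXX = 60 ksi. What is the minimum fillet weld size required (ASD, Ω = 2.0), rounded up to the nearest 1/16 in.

w = 1/4 in

Total weld length L = 16 in.
Required throat t_e = P × Ω / (0.6 F_EXX × L) = 45.1 × 2.0 / (0.6 × 60 × 16) = 0.1566 in.
Required leg w = t_e / 0.707 = 0.2215 in → use 1/4 in.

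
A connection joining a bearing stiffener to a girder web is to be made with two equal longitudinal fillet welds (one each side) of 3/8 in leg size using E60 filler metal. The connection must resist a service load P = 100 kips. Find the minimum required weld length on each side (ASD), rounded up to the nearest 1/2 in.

L = 10.5 in on each side

E60XX → F_EXX = 60 ksi.
Throat t_e = 0.707 × 0.375 = 0.2651 in.
r_n/Ω = (0.6 × 60 × 0.2651) / 2.0 = 4.772 kip/in.
L_req = P / (r_n/Ω) = 100 / 4.772 = 20.95 in total.
Per side: 20.95 / 2 = 10.48 in.
Round up → use L = 10.5 in on each side.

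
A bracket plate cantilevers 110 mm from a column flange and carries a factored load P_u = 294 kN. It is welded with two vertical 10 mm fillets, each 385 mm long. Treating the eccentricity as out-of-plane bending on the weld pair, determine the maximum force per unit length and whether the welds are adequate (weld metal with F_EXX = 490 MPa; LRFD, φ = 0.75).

L_w = 2 × 385 = 770 mm; section modulus (unit throat) S = 2 × L²/6 = 49410 mm².
Direct shear f_v = P/L_w = 294×10³/770 = 381.8 N/mm.
Moment M = P × e = 294×10³ × 110 = 32340000 N·mm; bending f_b = M/S = 654.5 N/mm.
f_max = √(f_v² + f_b²) = √(381.8² + 654.5²) = 757.8 N/mm.
φr_n = 0.75 × 0.6 × 490 × (0.707 × 10) = 1559 N/mm → adequate.

f_max ≈ 758 N/mm; adequate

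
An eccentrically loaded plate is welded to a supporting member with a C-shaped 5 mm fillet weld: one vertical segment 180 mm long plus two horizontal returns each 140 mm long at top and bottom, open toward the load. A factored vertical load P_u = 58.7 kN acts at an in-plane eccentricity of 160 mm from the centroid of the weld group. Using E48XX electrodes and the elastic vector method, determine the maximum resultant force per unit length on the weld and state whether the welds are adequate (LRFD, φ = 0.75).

E48XX → F_EXX = 480 MPa.
Total weld length L_w = 460 mm. Treat welds as unit-width lines.
Centroid: x̄ = 2×140×70 / 460 = 42.61 mm from the vertical weld.
Polar moment about centroid: J = I_x + I_y = [180³/12 + 2×140×90²] + [180×42.61² + 2(140³/12 + 140×27.39²)] = 3748000 mm³.
Direct shear f_v = P/L_w = 58.7×10³ / 460 = 127.6 N/mm (vertical).
Torsion M = P·e = 58.7×10³ × 160 = 9392000 N·mm.
Critical point at (x, y) = (97.39, 90) from centroid. f_tx = M·y/J = 225.5 N/mm; f_ty = M·x/J = 244 N/mm.
Resultant f_max = √[f_tx² + (f_v + f_ty)²] = √[225.5² + (127.6 + 244)²] = 434.7 N/mm.
Capacity per unit length: φr_n = 0.75 × 0.6 × 480 × (0.707 × 5) = 763.6 N/mm.
434.7 ≤ 763.6 → adequate.

f_max ≈ 435 N/mm; adequate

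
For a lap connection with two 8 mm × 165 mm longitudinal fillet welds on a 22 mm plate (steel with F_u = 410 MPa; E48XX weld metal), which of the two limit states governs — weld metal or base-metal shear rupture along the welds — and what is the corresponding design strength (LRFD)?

E48XX → F_EXX = 480 MPa.
t_e = 0.707 × 8 = 5.656 mm; L = 330 mm.
Weld metal: φR_n = 0.75 × 0.6 × 480 × 5.656 × 330 × 10⁻³ = 403.2 kN.
Base metal (shear rupture): φR_n = 0.75 × 0.6 × 410 × 22 × 330 × 10⁻³ = 1339 kN.
Governing: weld metal.

φR_n ≈ 403 kN (weld metal governs)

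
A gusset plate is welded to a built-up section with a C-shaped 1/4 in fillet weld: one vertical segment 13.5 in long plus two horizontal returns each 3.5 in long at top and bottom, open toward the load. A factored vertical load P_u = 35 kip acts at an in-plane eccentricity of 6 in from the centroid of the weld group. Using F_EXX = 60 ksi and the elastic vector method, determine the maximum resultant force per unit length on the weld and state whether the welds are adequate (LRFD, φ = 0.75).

Total weld length L_w = 20.5 in. Treat welds as unit-width lines.
Centroid: x̄ = 2×3.5×1.75 / 20.5 = 0.5976 in from the vertical weld.
Polar moment about centroid: J = I_x + I_y = [13.5³/12 + 2×3.5×6.75²] + [13.5×0.5976² + 2(3.5³/12 + 3.5×1.152²)] = 545.2 in³.
Direct shear f_v = P/L_w = 35 / 20.5 = 1.707 kip/in (vertical).
Torsion M = P·e = 35 × 6 = 210 kip·in.
Critical point at (x, y) = (2.902, 6.75) from centroid. f_tx = M·y/J = 2.6 kip/in; f_ty = M·x/J = 1.118 kip/in.
Resultant f_max = √[f_tx² + (f_v + f_ty)²] = √[2.6² + (1.707 + 1.118)²] = 3.839 kip/in.
Capacity per unit length: φr_n = 0.75 × 0.6 × 60 × (0.707 × 0.25) = 4.772 kip/in.
3.839 ≤ 4.772 → adequate.

f_max ≈ 3.84 kip/in; adequate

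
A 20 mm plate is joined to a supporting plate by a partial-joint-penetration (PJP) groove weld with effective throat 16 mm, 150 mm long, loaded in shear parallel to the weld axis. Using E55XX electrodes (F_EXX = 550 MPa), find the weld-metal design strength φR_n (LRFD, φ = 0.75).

φR_n ≈ 594 kN

Effective throat (given) t_e = 16 mm.
A_we = 16 × 150 = 2400 mm².
F_nw = 0.6 F_EXX = 330 MPa.
φR_n = 0.75 × 330 × 2400 × 10⁻³ = 594 kN.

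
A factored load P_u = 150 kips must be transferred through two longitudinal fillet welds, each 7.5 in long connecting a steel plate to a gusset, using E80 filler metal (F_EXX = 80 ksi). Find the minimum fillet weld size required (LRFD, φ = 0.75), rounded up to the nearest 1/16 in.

w = 7/16 in

Total weld length L = 15 in.
Required throat t_e = P_u / (φ × 0.6 F_EXX × L) = 150 / (0.75 × 0.6 × 80 × 15) = 0.2778 in.
Required leg w = t_e / 0.707 = 0.3929 in → use 7/16 in.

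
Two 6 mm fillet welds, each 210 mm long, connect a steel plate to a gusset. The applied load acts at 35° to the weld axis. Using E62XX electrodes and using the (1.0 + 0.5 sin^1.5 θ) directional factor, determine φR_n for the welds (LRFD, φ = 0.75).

φR_n ≈ 605 kN

E62XX → F_EXX = 620 MPa.
t_e = 0.707 × 6 = 4.242 mm; A_we = 4.242 × 420 = 1782 mm².
Directional factor: 1.0 + 0.5 sin^1.5(35°) = 1.217.
F_nw = 0.6 × 620 × 1.217 = 452.8 MPa.
φR_n = 0.75 × 452.8 × 1782 × 10⁻³ = 605 kN.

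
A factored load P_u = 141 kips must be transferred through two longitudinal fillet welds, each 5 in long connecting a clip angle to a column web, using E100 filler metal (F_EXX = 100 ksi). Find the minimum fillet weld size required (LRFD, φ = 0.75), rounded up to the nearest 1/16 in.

Total weld length L = 10 in.
Required throat t_e = P_u / (φ × 0.6 F_EXX × L) = 141 / (0.75 × 0.6 × 100 × 10) = 0.3133 in.
Required leg w = t_e / 0.707 = 0.4432 in → use 1/2 in.

w = 1/2 in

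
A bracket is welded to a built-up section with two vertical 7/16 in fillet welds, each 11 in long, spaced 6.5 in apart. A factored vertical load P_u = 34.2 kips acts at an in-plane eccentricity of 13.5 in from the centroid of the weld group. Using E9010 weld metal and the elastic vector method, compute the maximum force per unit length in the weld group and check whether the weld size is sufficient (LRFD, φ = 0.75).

E90XX → F_EXX = 90 ksi.
Total weld length L_w = 22 in. Treat welds as unit-width lines.
Polar moment about centroid: J = 2[d³/12 + d(b/2)²] = 2[11³/12 + 11×3.25²] = 454.2 in³.
Direct shear f_v = P/L_w = 34.2 / 22 = 1.555 kip/in (vertical).
Torsion M = P·e = 34.2 × 13.5 = 461.7 kip·in.
Critical point at (x, y) = (3.25, 5.5) from centroid. f_tx = M·y/J = 5.591 kip/in; f_ty = M·x/J = 3.304 kip/in.
Resultant f_max = √[f_tx² + (f_v + f_ty)²] = √[5.591² + (1.555 + 3.304)²] = 7.407 kip/in.
Capacity per unit length: φr_n = 0.75 × 0.6 × 90 × (0.707 × 0.4375) = 12.53 kip/in.
7.407 ≤ 12.53 → adequate.

f_max ≈ 7.41 kip/in; adequate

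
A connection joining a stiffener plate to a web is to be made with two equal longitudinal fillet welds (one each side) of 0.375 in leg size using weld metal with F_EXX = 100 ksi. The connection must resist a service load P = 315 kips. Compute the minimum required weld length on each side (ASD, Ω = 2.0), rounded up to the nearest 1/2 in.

L = 20 in on each side

Throat t_e = 0.707 × 0.375 = 0.2651 in.
r_n/Ω = (0.6 × 100 × 0.2651) / 2.0 = 7.954 kip/in.
L_req = P / (r_n/Ω) = 315 / 7.954 = 39.6 in total.
Per side: 39.6 / 2 = 19.8 in.
Round up → use L = 20 in on each side.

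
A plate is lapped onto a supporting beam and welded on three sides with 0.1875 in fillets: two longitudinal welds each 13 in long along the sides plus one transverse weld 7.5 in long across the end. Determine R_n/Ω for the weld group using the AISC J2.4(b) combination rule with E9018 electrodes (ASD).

R_n/Ω ≈ 120 kips

E90XX → F_EXX = 90 ksi.
t_e = 0.707 × 0.1875 = 0.1326 in.
R_nwl = 0.6 × 90 × 0.1326 × 26 = 186.1 kips (longitudinal, 2 welds).
R_nwt = 0.6 × 90 × 0.1326 × 7.5 = 53.69 kips (transverse, base value).
(i) R_nwl + R_nwt = 239.8 kips; (ii) 0.85 R_nwl + 1.5 R_nwt = 238.7 kips.
R_n = max = 239.8 kips [governs: (i)]; R_n/Ω = 119.9 kips.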